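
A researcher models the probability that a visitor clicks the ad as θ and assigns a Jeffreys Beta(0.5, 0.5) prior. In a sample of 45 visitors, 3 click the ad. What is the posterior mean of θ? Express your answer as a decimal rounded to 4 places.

Posterior mean ≈ 0.0761

Observing 3 successes and 42 failures updates Beta(0.5, 0.5) by adding the success and failure counts to the two shape parameters: α = 0.5+3 = 3.5, β = 0.5+42 = 42.5.
E[θ | data] = 3.5/(3.5+42.5) = 0.0761.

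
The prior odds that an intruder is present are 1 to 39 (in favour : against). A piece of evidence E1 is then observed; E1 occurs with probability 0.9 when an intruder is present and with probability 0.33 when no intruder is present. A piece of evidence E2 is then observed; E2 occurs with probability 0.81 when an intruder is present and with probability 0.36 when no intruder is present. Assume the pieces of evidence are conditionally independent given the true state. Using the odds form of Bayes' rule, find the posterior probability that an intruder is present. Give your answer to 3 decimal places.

Prior odds = 1/39 = 0.025641. In log-odds, ln(0.025641) = -3.6636.
Add log likelihood ratios: ln(2.7273) + ln(2.2500) = 1.8142.
Posterior log-odds = -1.8493, so posterior odds = exp(-1.8493) = 0.15734. Converting, P(H|E) = 0.15734/1.1573 = 0.136.

Posterior probability ≈ 0.136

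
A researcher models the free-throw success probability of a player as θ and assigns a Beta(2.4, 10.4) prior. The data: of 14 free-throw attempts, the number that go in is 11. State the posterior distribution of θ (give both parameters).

Posterior: Beta(13.4, 13.4)

The binomial likelihood is conjugate to the Beta prior: with 11 successes and 3 failures, the posterior is Beta(2.4+11, 10.4+3) = Beta(13.4, 13.4).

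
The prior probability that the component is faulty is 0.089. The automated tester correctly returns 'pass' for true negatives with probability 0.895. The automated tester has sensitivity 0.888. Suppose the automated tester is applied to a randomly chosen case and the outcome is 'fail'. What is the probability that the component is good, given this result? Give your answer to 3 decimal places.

P(¬H | E) ≈ 0.548

Let H be the event that the component is faulty. P(H) = 0.089, so P(¬H) = 0.911. With E the 'fail' result, P(E|H) = 0.888 and P(E|¬H) = 0.105.
P(E) = 0.888·0.089 + 0.105·0.911 = 0.079032 + 0.095655 = 0.17469.
By Bayes' theorem, P(H|E) = 0.079032 / 0.17469 = 0.452. Hence P(¬H|E) = 1 − 0.452 = 0.548.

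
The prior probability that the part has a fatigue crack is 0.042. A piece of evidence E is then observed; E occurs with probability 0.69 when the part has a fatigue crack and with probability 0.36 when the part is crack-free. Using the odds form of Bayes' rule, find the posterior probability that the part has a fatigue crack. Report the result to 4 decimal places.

Prior odds = 0.042/(1−0.042) = 0.043841.
Likelihood ratio for E = 0.69/0.36 = 1.9167.
Posterior odds = prior odds × LR = 0.084029.
Posterior probability = odds/(1+odds) = 0.084029/1.0840 = 0.0775.

Posterior probability ≈ 0.0775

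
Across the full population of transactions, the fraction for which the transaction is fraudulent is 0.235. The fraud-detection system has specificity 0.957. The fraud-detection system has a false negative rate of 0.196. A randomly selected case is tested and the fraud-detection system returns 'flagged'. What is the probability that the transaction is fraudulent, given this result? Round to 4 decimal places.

P(H | E) ≈ 0.8517

Let H be the event that the transaction is fraudulent. P(H) = 0.235, so P(¬H) = 0.765. With E the 'flagged' result, P(E|H) = 0.804 and P(E|¬H) = 0.043.
P(E) = 0.804·0.235 + 0.043·0.765 = 0.18894 + 0.032895 = 0.22184.
By Bayes' theorem, P(H|E) = 0.18894 / 0.22184 = 0.8517.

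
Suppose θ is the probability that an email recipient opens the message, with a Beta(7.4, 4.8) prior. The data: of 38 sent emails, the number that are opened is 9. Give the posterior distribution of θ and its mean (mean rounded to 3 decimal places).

Posterior: Beta(16.4, 33.8); mean ≈ 0.327

The binomial likelihood is conjugate to the Beta prior: with 9 successes and 29 failures, the posterior is Beta(7.4+9, 4.8+29) = Beta(16.4, 33.8).
E[θ | data] = 16.4/(16.4+33.8) = 0.327.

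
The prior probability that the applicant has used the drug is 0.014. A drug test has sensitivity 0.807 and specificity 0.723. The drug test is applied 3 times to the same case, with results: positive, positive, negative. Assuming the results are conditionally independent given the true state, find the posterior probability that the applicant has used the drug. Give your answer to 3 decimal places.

Posterior P(H) ≈ 0.031

Let H be the event that the applicant has used the drug; start with P(H) = 0.014. P('positive'|H) = 0.807, P('positive'|¬H) = 0.277.
Update on result 1 ('positive'): P(H) ← 0.807·0.0140 / (0.807·0.0140 + 0.277·0.9860) = 0.011298/0.28442 = 0.0397.
Update on result 2 ('positive'): P(H) ← 0.807·0.0397 / (0.807·0.0397 + 0.277·0.9603) = 0.032056/0.29805 = 0.1076.
Update on result 3 ('negative'): P(H) ← 0.193·0.1076 / (0.193·0.1076 + 0.723·0.8924) = 0.020758/0.66600 = 0.0312.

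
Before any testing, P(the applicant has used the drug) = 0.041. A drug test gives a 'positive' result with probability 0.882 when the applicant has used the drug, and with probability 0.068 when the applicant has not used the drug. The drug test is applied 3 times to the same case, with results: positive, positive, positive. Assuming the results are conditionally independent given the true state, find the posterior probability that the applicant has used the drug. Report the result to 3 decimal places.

With H the event that the applicant has used the drug, the joint likelihood of the observed sequence is P(data|H) = 0.882·0.882·0.882 = 0.68613 and P(data|¬H) = 0.068·0.068·0.068 = 0.00031443.
Bayes: P(H|data) = 0.041·0.68613 / (0.041·0.68613 + 0.959·0.00031443) = 0.028131/0.028433 = 0.9894.

Posterior P(H) ≈ 0.989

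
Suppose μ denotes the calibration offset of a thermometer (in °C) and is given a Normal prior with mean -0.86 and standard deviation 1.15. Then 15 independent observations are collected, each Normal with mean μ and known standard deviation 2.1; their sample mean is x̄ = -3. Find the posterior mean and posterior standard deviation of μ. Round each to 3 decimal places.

Posterior mean ≈ -2.611; posterior SD ≈ 0.490

Prior precision 1/τ₀² = 1/1.15² = 0.756144; data precision n/σ² = 15/2.1² = 3.40136.
Posterior precision = 0.756144 + 3.40136 = 4.15750, giving posterior SD = 1/√4.15750 = 0.490.
Posterior mean = (0.756144·-0.86 + 3.40136·-3) / 4.15750 = -2.611.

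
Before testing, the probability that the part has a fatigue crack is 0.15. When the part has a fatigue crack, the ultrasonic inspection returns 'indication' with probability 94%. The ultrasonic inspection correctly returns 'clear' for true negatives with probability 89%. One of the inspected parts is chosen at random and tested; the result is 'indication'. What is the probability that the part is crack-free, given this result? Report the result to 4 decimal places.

P(¬H | E) ≈ 0.3987

Let H be the event that the part has a fatigue crack. P(H) = 0.15, so P(¬H) = 0.85. With E the 'indication' result, P(E|H) = 0.94 and P(E|¬H) = 0.11.
P(E) = 0.94·0.15 + 0.11·0.85 = 0.14100 + 0.093500 = 0.23450.
By Bayes' theorem, P(H|E) = 0.14100 / 0.23450 = 0.6013. Hence P(¬H|E) = 1 − 0.6013 = 0.3987.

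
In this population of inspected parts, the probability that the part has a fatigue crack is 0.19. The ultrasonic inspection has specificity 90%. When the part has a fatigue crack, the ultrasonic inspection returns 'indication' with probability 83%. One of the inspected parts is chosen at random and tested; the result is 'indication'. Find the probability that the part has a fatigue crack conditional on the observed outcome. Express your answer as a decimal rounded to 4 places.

P(H | E) ≈ 0.6607

Write H for 'the part has a fatigue crack'. Prior odds H:¬H = 0.19/0.81 = 0.23457. For the 'indication' outcome, the likelihood ratio is 0.83/0.1 = 8.3000.
Posterior odds = 0.23457 × 8.3000 = 1.9469, so P(H|E) = 1.9469/(1+1.9469) = 0.6607.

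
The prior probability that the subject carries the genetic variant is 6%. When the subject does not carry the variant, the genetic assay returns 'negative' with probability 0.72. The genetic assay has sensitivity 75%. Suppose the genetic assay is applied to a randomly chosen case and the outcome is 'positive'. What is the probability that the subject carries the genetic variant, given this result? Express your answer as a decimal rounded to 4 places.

Write H for 'the subject carries the genetic variant'. Prior odds H:¬H = 0.06/0.94 = 0.063830. For the 'positive' outcome, the likelihood ratio is 0.75/0.28 = 2.6786.
Posterior odds = 0.063830 × 2.6786 = 0.17097, so P(H|E) = 0.17097/(1+0.17097) = 0.1460.

P(H | E) ≈ 0.1460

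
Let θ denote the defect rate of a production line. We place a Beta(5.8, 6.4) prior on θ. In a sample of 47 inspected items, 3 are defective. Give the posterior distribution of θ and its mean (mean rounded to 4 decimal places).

Posterior: Beta(8.8, 50.4); mean ≈ 0.1486

Observing 3 successes and 44 failures updates Beta(5.8, 6.4) by adding the success and failure counts to the two shape parameters: α = 5.8+3 = 8.8, β = 6.4+44 = 50.4.
Posterior mean = α/(α+β) = 8.8/59.2 = 0.1486.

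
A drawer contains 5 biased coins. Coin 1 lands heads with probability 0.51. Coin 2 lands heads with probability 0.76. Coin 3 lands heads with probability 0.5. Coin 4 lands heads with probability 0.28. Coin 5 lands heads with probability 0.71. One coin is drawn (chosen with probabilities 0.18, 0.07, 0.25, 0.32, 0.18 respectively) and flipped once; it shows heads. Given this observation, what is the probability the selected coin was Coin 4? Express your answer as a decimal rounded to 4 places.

P(heads|C1) = 0.51; P(heads|C2) = 0.76; P(heads|C3) = 0.5; P(heads|C4) = 0.28; P(heads|C5) = 0.71.
Prior × likelihood for each source: 0.18·0.51=0.09180, 0.07·0.76=0.05320, 0.25·0.5=0.1250, 0.32·0.28=0.08960, 0.18·0.71=0.1278. Summing gives P(heads) = 0.48740.
P(Coin 4 | heads) = 0.08960 / 0.48740 = 0.1838.

Posterior probability ≈ 0.1838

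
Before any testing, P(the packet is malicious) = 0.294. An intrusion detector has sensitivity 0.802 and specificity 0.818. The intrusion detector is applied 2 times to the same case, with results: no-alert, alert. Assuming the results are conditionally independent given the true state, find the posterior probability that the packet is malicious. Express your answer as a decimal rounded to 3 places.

Posterior P(H) ≈ 0.308

With H the event that the packet is malicious, the joint likelihood of the observed sequence is P(data|H) = 0.198·0.802 = 0.15880 and P(data|¬H) = 0.818·0.182 = 0.14888.
Bayes: P(H|data) = 0.294·0.15880 / (0.294·0.15880 + 0.706·0.14888) = 0.046686/0.15179 = 0.3076.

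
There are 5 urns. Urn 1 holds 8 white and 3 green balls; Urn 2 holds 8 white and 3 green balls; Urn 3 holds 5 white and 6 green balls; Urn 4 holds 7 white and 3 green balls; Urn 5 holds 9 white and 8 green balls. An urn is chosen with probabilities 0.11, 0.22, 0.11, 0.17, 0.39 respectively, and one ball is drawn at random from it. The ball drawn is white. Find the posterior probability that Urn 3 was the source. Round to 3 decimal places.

Posterior probability ≈ 0.081

Tabulate prior·likelihood by source: [1] prior 0.11, lik 0.7273, product 0.08000; [2] prior 0.22, lik 0.7273, product 0.1600; [3] prior 0.11, lik 0.4545, product 0.05000; [4] prior 0.17, lik 0.7, product 0.1190; [5] prior 0.39, lik 0.5294, product 0.2065.
Normalizing constant = 0.61547; the posterior for Urn 3 is its product over the sum, 0.05000/0.61547 = 0.081.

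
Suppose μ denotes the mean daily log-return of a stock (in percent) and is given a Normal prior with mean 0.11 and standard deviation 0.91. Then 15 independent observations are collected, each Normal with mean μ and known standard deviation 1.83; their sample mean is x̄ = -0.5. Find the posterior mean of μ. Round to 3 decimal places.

With known σ, the Normal prior is conjugate. Weight on the data is w = (n/σ²)/(n/σ² + 1/τ₀²) = 4.47908/(4.47908+1.20758) = 0.78765.
Posterior mean = w·x̄ + (1−w)·μ₀ = 0.78765·-0.5 + 0.21235·0.11 = -0.370.

Posterior mean ≈ -0.370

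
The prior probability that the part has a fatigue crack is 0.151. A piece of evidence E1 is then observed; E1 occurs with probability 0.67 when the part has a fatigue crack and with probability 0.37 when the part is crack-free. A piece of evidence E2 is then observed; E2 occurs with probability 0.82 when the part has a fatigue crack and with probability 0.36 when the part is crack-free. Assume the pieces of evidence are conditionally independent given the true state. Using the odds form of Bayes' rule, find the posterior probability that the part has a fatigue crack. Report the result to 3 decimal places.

Posterior probability ≈ 0.423

Prior odds = 0.151/(1−0.151) = 0.17786.
Likelihood ratio for E1 = 0.67/0.37 = 1.8108.
Likelihood ratio for E2 = 0.82/0.36 = 2.2778.
Posterior odds = prior odds × LR₁ × LR₂ = 0.73359.
Posterior probability = odds/(1+odds) = 0.73359/1.7336 = 0.423.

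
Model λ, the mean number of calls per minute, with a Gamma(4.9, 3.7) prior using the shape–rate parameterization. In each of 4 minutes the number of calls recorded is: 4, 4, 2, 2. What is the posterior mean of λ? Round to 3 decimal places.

The Poisson likelihood adds the total count to the shape and the number of exposure periods to the rate. Here ∑xᵢ = 12 and n = 4, so shape 4.9→16.9 and rate 3.7→7.7.
E[λ | data] = 16.9/7.7 = 2.195.

Posterior mean ≈ 2.195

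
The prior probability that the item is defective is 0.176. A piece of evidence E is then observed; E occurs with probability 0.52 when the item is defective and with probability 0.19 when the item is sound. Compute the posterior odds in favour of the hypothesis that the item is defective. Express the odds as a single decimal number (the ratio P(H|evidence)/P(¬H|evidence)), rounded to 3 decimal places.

Prior odds = 0.176/(1−0.176) = 0.21359. In log-odds, ln(0.21359) = -1.5437.
Add log likelihood ratio: ln(2.7368) = 1.0068.
Posterior log-odds = -0.53688, so posterior odds = exp(-0.53688) = 0.58457.

Posterior odds ≈ 0.585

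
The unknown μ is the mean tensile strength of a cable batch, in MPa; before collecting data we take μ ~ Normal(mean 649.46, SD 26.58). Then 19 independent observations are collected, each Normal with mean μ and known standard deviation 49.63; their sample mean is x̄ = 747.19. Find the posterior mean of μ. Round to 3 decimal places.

Posterior mean ≈ 732.037

With known σ, the Normal prior is conjugate. Weight on the data is w = (n/σ²)/(n/σ² + 1/τ₀²) = 0.00771374/(0.00771374+0.00141544) = 0.84495.
Posterior mean = w·x̄ + (1−w)·μ₀ = 0.84495·747.19 + 0.15505·649.46 = 732.037.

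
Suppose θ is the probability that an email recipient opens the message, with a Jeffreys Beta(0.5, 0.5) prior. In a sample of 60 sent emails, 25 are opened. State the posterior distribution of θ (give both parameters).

Posterior: Beta(25.5, 35.5)

The binomial likelihood is conjugate to the Beta prior: with 25 successes and 35 failures, the posterior is Beta(0.5+25, 0.5+35) = Beta(25.5, 35.5).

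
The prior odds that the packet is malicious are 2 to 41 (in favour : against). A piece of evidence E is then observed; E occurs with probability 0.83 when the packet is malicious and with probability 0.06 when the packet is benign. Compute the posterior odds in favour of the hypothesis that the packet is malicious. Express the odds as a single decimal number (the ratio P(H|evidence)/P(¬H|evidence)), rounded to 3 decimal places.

Prior odds = 2/41 = 0.048780. In log-odds, ln(0.048780) = -3.0204.
Add log likelihood ratio: ln(13.833) = 2.6271.
Posterior log-odds = -0.39334, so posterior odds = exp(-0.39334) = 0.67480.

Posterior odds ≈ 0.675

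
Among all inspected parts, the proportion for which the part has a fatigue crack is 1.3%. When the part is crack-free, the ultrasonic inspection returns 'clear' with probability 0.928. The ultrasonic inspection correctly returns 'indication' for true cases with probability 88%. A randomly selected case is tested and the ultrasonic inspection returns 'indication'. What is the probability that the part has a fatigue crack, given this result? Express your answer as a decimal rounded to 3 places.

P(H | E) ≈ 0.139

Write H for 'the part has a fatigue crack'. Prior odds H:¬H = 0.013/0.987 = 0.013171. For the 'indication' outcome, the likelihood ratio is 0.88/0.072 = 12.222.
Posterior odds = 0.013171 × 12.222 = 0.16098, so P(H|E) = 0.16098/(1+0.16098) = 0.139.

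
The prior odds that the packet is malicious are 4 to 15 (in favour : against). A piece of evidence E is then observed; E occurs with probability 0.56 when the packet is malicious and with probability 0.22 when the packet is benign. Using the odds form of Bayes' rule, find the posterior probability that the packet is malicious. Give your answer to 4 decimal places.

Prior odds = 4/15 = 0.26667.
Likelihood ratio for E = 0.56/0.22 = 2.5455.
Posterior odds = prior odds × LR = 0.67879.
Posterior probability = odds/(1+odds) = 0.67879/1.6788 = 0.4043.

Posterior probability ≈ 0.4043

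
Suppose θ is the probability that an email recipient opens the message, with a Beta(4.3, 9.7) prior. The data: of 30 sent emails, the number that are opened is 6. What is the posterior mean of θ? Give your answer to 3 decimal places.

Observing 6 successes and 24 failures updates Beta(4.3, 9.7) by adding the success and failure counts to the two shape parameters: α = 4.3+6 = 10.3, β = 9.7+24 = 33.7.
E[θ | data] = 10.3/(10.3+33.7) = 0.234.

Posterior mean ≈ 0.234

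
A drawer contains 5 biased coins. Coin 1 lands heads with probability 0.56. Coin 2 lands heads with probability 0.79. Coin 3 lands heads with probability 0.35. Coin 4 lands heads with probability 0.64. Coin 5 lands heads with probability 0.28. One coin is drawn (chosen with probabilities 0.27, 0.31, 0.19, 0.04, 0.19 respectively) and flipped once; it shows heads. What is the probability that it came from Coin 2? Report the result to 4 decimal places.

Posterior probability ≈ 0.4523

Tabulate prior·likelihood by source: [1] prior 0.27, lik 0.56, product 0.1512; [2] prior 0.31, lik 0.79, product 0.2449; [3] prior 0.19, lik 0.35, product 0.06650; [4] prior 0.04, lik 0.64, product 0.02560; [5] prior 0.19, lik 0.28, product 0.05320.
Normalizing constant = 0.54140; the posterior for Coin 2 is its product over the sum, 0.2449/0.54140 = 0.4523.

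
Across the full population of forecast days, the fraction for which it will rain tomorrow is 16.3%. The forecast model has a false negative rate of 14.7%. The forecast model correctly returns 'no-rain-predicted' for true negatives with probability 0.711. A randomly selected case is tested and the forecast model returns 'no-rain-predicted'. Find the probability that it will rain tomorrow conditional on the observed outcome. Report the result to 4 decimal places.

P(H | E) ≈ 0.0387

Write H for 'it will rain tomorrow'. Prior odds H:¬H = 0.163/0.837 = 0.19474. For the 'no-rain-predicted' outcome, the likelihood ratio is 0.147/0.711 = 0.20675.
Posterior odds = 0.19474 × 0.20675 = 0.040263, so P(H|E) = 0.040263/(1+0.040263) = 0.0387.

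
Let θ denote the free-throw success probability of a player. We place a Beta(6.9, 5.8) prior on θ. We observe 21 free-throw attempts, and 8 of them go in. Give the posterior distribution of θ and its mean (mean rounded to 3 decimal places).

The binomial likelihood is conjugate to the Beta prior: with 8 successes and 13 failures, the posterior is Beta(6.9+8, 5.8+13) = Beta(14.9, 18.8).
Posterior mean = α/(α+β) = 14.9/33.7 = 0.442.

Posterior: Beta(14.9, 18.8); mean ≈ 0.442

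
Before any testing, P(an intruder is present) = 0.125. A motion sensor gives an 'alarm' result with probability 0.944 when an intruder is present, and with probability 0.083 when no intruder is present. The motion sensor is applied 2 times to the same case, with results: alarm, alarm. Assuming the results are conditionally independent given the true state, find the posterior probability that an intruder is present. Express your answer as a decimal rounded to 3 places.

Posterior P(H) ≈ 0.949

With H the event that an intruder is present, the joint likelihood of the observed sequence is P(data|H) = 0.944·0.944 = 0.89114 and P(data|¬H) = 0.083·0.083 = 0.0068890.
Bayes: P(H|data) = 0.125·0.89114 / (0.125·0.89114 + 0.875·0.0068890) = 0.11139/0.11742 = 0.9487.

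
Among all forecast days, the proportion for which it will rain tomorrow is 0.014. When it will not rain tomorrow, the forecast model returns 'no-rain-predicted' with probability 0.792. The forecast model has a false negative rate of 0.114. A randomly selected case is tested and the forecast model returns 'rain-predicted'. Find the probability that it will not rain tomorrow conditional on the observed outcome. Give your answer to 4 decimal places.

Let H be the event that it will rain tomorrow. P(H) = 0.014, so P(¬H) = 0.986. With E the 'rain-predicted' result, P(E|H) = 0.886 and P(E|¬H) = 0.208.
P(E) = 0.886·0.014 + 0.208·0.986 = 0.012404 + 0.20509 = 0.21749.
By Bayes' theorem, P(H|E) = 0.012404 / 0.21749 = 0.0570. Hence P(¬H|E) = 1 − 0.0570 = 0.9430.

P(¬H | E) ≈ 0.9430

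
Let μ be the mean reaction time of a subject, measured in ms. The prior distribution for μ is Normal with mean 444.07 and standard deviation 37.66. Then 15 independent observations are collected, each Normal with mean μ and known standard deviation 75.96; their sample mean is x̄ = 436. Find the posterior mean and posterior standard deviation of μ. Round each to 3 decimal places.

Posterior mean ≈ 437.722; posterior SD ≈ 17.395

With known σ, the Normal prior is conjugate. Weight on the data is w = (n/σ²)/(n/σ² + 1/τ₀²) = 0.00259969/(0.00259969+0.00070508) = 0.78665.
Posterior mean = w·x̄ + (1−w)·μ₀ = 0.78665·436 + 0.21335·444.07 = 437.722. Posterior variance = 1/(0.00259969+0.00070508) = 302.593, so SD = 17.395.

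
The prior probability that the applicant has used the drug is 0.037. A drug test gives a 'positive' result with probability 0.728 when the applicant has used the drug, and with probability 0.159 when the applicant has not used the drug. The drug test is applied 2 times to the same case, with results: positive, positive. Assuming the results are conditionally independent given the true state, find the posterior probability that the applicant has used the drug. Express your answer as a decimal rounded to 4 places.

Let H be the event that the applicant has used the drug; start with P(H) = 0.037. P('positive'|H) = 0.728, P('positive'|¬H) = 0.159.
Update on result 1 ('positive'): P(H) ← 0.728·0.0370 / (0.728·0.0370 + 0.159·0.9630) = 0.026936/0.18005 = 0.1496.
Update on result 2 ('positive'): P(H) ← 0.728·0.1496 / (0.728·0.1496 + 0.159·0.8504) = 0.10891/0.24412 = 0.4461.

Posterior P(H) ≈ 0.4461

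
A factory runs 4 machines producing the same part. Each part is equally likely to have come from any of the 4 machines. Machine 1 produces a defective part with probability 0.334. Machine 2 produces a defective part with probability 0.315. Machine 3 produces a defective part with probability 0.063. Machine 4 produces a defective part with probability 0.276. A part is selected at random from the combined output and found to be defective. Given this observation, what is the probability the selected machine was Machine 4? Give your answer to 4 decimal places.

Tabulate prior·likelihood by source: [1] prior 0.25, lik 0.334, product 0.08350; [2] prior 0.25, lik 0.315, product 0.07875; [3] prior 0.25, lik 0.063, product 0.01575; [4] prior 0.25, lik 0.276, product 0.06900.
Normalizing constant = 0.24700; the posterior for Machine 4 is its product over the sum, 0.06900/0.24700 = 0.2794.

Posterior probability ≈ 0.2794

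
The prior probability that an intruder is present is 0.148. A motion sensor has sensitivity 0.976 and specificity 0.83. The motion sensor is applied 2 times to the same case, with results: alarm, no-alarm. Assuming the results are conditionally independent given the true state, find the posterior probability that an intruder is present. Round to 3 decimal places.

Let H be the event that an intruder is present; start with P(H) = 0.148. P('alarm'|H) = 0.976, P('alarm'|¬H) = 0.17.
Update on result 1 ('alarm'): P(H) ← 0.976·0.1480 / (0.976·0.1480 + 0.17·0.8520) = 0.14445/0.28929 = 0.4993.
Update on result 2 ('no-alarm'): P(H) ← 0.024·0.4993 / (0.024·0.4993 + 0.83·0.5007) = 0.011984/0.42755 = 0.0280.

Posterior P(H) ≈ 0.028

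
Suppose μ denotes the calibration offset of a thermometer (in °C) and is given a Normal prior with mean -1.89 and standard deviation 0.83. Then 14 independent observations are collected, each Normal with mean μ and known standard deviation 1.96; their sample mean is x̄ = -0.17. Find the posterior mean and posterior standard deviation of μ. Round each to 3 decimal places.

With known σ, the Normal prior is conjugate. Weight on the data is w = (n/σ²)/(n/σ² + 1/τ₀²) = 3.64431/(3.64431+1.45159) = 0.71515.
Posterior mean = w·x̄ + (1−w)·μ₀ = 0.71515·-0.17 + 0.28485·-1.89 = -0.660. Posterior variance = 1/(3.64431+1.45159) = 0.196236, so SD = 0.443.

Posterior mean ≈ -0.660; posterior SD ≈ 0.443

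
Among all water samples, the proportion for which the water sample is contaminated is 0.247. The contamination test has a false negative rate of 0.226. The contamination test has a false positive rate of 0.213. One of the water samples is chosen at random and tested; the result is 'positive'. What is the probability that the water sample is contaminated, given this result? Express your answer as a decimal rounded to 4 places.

Write H for 'the water sample is contaminated'. Prior odds H:¬H = 0.247/0.753 = 0.32802. For the 'positive' outcome, the likelihood ratio is 0.774/0.213 = 3.6338.
Posterior odds = 0.32802 × 3.6338 = 1.1920, so P(H|E) = 1.1920/(1+1.1920) = 0.5438.

P(H | E) ≈ 0.5438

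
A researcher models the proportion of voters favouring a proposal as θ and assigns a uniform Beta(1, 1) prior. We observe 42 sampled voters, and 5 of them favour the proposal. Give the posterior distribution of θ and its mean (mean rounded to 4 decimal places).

Observing 5 successes and 37 failures updates Beta(1, 1) by adding the success and failure counts to the two shape parameters: α = 1+5 = 6, β = 1+37 = 38.
E[θ | data] = 6/(6+38) = 0.1364.

Posterior: Beta(6, 38); mean ≈ 0.1364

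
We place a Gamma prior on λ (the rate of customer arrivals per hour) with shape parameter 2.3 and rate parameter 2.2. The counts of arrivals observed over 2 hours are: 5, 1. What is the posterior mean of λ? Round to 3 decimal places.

The Poisson likelihood adds the total count to the shape and the number of exposure periods to the rate. Here ∑xᵢ = 6 and n = 2, so shape 2.3→8.3 and rate 2.2→4.2.
E[λ | data] = 8.3/4.2 = 1.976.

Posterior mean ≈ 1.976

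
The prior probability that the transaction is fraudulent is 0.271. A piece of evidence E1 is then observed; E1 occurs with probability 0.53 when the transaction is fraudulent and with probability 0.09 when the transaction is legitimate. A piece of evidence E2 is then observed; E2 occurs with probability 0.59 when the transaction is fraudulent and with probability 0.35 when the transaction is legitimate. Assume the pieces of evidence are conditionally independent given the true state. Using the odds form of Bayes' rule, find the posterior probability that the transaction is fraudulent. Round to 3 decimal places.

Posterior probability ≈ 0.787

Prior odds = 0.271/(1−0.271) = 0.37174. In log-odds, ln(0.37174) = -0.98955.
Add log likelihood ratios: ln(5.8889) + ln(1.6857) = 2.2953.
Posterior log-odds = 1.3057, so posterior odds = exp(1.3057) = 3.6903. Converting, P(H|E) = 3.6903/4.6903 = 0.787.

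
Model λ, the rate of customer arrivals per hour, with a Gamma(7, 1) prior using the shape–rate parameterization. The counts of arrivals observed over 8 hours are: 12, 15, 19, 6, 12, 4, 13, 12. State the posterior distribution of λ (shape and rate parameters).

Posterior: Gamma(shape=100, rate=9)

Total count ∑xᵢ = 93 over n = 8 hours.
Gamma is conjugate to the Poisson likelihood: posterior is Gamma(shape = 7+93 = 100, rate = 1+8 = 9).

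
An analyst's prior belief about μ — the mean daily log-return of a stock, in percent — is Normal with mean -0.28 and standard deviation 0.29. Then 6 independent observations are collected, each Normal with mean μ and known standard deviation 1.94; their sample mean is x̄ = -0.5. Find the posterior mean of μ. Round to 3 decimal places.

Posterior mean ≈ -0.306

With known σ, the Normal prior is conjugate. Weight on the data is w = (n/σ²)/(n/σ² + 1/τ₀²) = 1.59422/(1.59422+11.8906) = 0.11822.
Posterior mean = w·x̄ + (1−w)·μ₀ = 0.11822·-0.5 + 0.88178·-0.28 = -0.306.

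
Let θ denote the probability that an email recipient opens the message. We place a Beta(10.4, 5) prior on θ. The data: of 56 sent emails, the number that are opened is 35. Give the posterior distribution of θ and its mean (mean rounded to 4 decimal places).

Posterior: Beta(45.4, 26); mean ≈ 0.6359

The binomial likelihood is conjugate to the Beta prior: with 35 successes and 21 failures, the posterior is Beta(10.4+35, 5+21) = Beta(45.4, 26).
E[θ | data] = 45.4/(45.4+26) = 0.6359.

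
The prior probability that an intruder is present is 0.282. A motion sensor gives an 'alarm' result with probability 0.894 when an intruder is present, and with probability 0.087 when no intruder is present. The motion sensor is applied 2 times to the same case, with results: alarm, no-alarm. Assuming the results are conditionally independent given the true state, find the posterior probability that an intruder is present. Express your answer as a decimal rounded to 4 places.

Posterior P(H) ≈ 0.3191

With H the event that an intruder is present, the joint likelihood of the observed sequence is P(data|H) = 0.894·0.106 = 0.094764 and P(data|¬H) = 0.087·0.913 = 0.079431.
Bayes: P(H|data) = 0.282·0.094764 / (0.282·0.094764 + 0.718·0.079431) = 0.026723/0.083755 = 0.3191.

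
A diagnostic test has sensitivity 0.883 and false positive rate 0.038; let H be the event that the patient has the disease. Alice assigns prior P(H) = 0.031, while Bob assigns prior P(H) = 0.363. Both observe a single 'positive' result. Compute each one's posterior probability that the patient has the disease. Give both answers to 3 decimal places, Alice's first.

The likelihood ratio for a 'positive' result is 0.883/0.038 = 23.237.
Alice: prior odds 0.031/0.969 = 0.031992; posterior odds 0.74339; posterior probability 0.426.
Bob: prior odds 0.363/0.637 = 0.56986; posterior odds 13.242; posterior probability 0.930.

Alice: 0.426; Bob: 0.930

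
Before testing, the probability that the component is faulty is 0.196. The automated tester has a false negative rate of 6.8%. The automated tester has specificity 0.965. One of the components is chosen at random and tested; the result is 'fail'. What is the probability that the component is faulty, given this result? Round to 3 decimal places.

Let H be the event that the component is faulty. P(H) = 0.196, so P(¬H) = 0.804. With E the 'fail' result, P(E|H) = 0.932 and P(E|¬H) = 0.035.
P(E) = 0.932·0.196 + 0.035·0.804 = 0.18267 + 0.028140 = 0.21081.
By Bayes' theorem, P(H|E) = 0.18267 / 0.21081 = 0.867.

P(H | E) ≈ 0.867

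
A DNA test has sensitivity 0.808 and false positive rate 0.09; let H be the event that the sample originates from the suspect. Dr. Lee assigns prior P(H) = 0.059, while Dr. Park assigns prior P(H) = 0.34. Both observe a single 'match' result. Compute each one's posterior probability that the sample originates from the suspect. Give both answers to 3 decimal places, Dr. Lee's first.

Dr. Lee: 0.360; Dr. Park: 0.822

P('+'|H) = 0.808, P('+'|¬H) = 0.09.
Dr. Lee: numerator 0.808·0.059 = 0.047672; evidence = 0.047672+0.09·0.941 = 0.13236; posterior = 0.360.
Dr. Park: numerator 0.808·0.34 = 0.27472; evidence = 0.27472+0.09·0.66 = 0.33412; posterior = 0.822.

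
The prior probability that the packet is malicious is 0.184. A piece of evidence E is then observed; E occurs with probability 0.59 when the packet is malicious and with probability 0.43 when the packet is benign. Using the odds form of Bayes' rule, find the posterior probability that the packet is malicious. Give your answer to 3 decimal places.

Prior odds = 0.184/(1−0.184) = 0.22549.
Likelihood ratio for E = 0.59/0.43 = 1.3721.
Posterior odds = prior odds × LR = 0.30939.
Posterior probability = odds/(1+odds) = 0.30939/1.3094 = 0.236.

Posterior probability ≈ 0.236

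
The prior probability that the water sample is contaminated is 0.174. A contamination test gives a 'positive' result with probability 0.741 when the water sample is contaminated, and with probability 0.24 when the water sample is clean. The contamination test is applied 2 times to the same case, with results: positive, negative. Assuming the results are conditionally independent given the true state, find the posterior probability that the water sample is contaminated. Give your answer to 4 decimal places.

Let H be the event that the water sample is contaminated; start with P(H) = 0.174. P('positive'|H) = 0.741, P('positive'|¬H) = 0.24.
Update on result 1 ('positive'): P(H) ← 0.741·0.1740 / (0.741·0.1740 + 0.24·0.8260) = 0.12893/0.32717 = 0.3941.
Update on result 2 ('negative'): P(H) ← 0.259·0.3941 / (0.259·0.3941 + 0.76·0.6059) = 0.10207/0.56256 = 0.1814.

Posterior P(H) ≈ 0.1814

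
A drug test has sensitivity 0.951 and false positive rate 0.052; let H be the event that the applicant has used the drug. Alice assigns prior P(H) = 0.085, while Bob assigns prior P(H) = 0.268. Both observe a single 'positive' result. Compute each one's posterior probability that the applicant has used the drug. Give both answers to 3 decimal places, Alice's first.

P('+'|H) = 0.951, P('+'|¬H) = 0.052.
Alice: numerator 0.951·0.085 = 0.080835; evidence = 0.080835+0.052·0.915 = 0.12842; posterior = 0.629.
Bob: numerator 0.951·0.268 = 0.25487; evidence = 0.25487+0.052·0.732 = 0.29293; posterior = 0.870.

Alice: 0.629; Bob: 0.870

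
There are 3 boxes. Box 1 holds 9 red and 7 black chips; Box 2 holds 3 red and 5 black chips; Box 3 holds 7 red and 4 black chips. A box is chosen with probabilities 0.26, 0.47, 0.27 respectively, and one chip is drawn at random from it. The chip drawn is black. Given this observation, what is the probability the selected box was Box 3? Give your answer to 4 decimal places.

P(black|Box 1) = 0.4375; P(black|Box 2) = 0.625; P(black|Box 3) = 0.3636.
Prior × likelihood for each source: 0.26·0.4375=0.1138, 0.47·0.625=0.2937, 0.27·0.3636=0.09818. Summing gives P(black) = 0.50568.
P(Box 3 | black) = 0.09818 / 0.50568 = 0.1942.

Posterior probability ≈ 0.1942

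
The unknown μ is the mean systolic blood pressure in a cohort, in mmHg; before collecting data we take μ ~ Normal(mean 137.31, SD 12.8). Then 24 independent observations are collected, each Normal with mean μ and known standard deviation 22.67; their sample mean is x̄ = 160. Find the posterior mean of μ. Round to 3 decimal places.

Prior precision 1/τ₀² = 1/12.8² = 0.00610352; data precision n/σ² = 24/22.67² = 0.0466991.
Posterior precision = 0.00610352 + 0.0466991 = 0.0528026.
Posterior mean = (0.00610352·137.31 + 0.0466991·160) / 0.0528026 = 157.377.

Posterior mean ≈ 157.377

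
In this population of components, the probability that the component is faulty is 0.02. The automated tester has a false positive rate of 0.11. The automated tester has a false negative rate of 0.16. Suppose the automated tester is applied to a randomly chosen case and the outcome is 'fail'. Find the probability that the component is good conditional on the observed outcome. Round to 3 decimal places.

Let H be the event that the component is faulty. P(H) = 0.02, so P(¬H) = 0.98. With E the 'fail' result, P(E|H) = 0.84 and P(E|¬H) = 0.11.
P(E) = 0.84·0.02 + 0.11·0.98 = 0.016800 + 0.10780 = 0.12460.
By Bayes' theorem, P(H|E) = 0.016800 / 0.12460 = 0.135. Hence P(¬H|E) = 1 − 0.135 = 0.865.

P(¬H | E) ≈ 0.865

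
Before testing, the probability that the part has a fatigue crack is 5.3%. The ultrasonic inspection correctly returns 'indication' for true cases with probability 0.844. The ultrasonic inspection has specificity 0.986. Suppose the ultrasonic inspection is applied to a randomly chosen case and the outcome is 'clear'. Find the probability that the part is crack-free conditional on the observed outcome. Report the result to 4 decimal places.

Let H be the event that the part has a fatigue crack. P(H) = 0.053, so P(¬H) = 0.947. With E the 'clear' result, P(E|H) = 0.156 and P(E|¬H) = 0.986.
P(E) = 0.156·0.053 + 0.986·0.947 = 0.0082680 + 0.93374 = 0.94201.
By Bayes' theorem, P(H|E) = 0.0082680 / 0.94201 = 0.0088. Hence P(¬H|E) = 1 − 0.0088 = 0.9912.

P(¬H | E) ≈ 0.9912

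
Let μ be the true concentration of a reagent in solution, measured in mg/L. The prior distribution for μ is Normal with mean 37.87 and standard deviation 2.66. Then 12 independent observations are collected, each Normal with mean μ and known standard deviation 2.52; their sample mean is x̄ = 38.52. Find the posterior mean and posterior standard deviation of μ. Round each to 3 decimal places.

With known σ, the Normal prior is conjugate. Weight on the data is w = (n/σ²)/(n/σ² + 1/τ₀²) = 1.88964/(1.88964+0.141331) = 0.93041.
Posterior mean = w·x̄ + (1−w)·μ₀ = 0.93041·38.52 + 0.069588·37.87 = 38.475. Posterior variance = 1/(1.88964+0.141331) = 0.492374, so SD = 0.702.

Posterior mean ≈ 38.475; posterior SD ≈ 0.702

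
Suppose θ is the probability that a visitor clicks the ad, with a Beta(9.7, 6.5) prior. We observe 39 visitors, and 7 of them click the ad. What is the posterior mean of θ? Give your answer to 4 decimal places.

Posterior mean ≈ 0.3025

Observing 7 successes and 32 failures updates Beta(9.7, 6.5) by adding the success and failure counts to the two shape parameters: α = 9.7+7 = 16.7, β = 6.5+32 = 38.5.
Posterior mean = α/(α+β) = 16.7/55.2 = 0.3025.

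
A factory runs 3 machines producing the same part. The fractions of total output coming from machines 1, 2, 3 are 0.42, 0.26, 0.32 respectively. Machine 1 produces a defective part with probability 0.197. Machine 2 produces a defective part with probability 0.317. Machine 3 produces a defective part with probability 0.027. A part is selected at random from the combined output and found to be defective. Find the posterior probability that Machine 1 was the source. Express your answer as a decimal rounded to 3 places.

P(defective|M1) = 0.197; P(defective|M2) = 0.317; P(defective|M3) = 0.027.
Prior × likelihood for each source: 0.42·0.197=0.08274, 0.26·0.317=0.08242, 0.32·0.027=0.008640. Summing gives P(defective) = 0.17380.
P(Machine 1 | defective) = 0.08274 / 0.17380 = 0.476.

Posterior probability ≈ 0.476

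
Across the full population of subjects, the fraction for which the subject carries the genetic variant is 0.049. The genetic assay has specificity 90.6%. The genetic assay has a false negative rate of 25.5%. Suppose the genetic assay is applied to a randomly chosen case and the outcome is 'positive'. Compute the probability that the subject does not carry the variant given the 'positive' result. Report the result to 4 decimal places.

Let H be the event that the subject carries the genetic variant. P(H) = 0.049, so P(¬H) = 0.951. With E the 'positive' result, P(E|H) = 0.745 and P(E|¬H) = 0.094.
P(E) = 0.745·0.049 + 0.094·0.951 = 0.036505 + 0.089394 = 0.12590.
By Bayes' theorem, P(H|E) = 0.036505 / 0.12590 = 0.2900. Hence P(¬H|E) = 1 − 0.2900 = 0.7100.

P(¬H | E) ≈ 0.7100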